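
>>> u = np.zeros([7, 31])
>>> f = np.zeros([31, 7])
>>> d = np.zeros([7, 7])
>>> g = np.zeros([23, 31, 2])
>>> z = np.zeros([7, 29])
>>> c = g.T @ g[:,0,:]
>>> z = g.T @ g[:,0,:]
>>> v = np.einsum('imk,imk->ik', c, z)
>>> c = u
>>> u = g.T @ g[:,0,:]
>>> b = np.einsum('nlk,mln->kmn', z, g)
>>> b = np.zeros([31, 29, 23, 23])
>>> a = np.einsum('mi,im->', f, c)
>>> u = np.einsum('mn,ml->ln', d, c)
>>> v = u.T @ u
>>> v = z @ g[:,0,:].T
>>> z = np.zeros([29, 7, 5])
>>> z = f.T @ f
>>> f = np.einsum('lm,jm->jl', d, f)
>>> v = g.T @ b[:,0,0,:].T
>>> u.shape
(31, 7)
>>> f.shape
(31, 7)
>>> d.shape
(7, 7)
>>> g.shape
(23, 31, 2)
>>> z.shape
(7, 7)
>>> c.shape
(7, 31)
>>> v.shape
(2, 31, 31)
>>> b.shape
(31, 29, 23, 23)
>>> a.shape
()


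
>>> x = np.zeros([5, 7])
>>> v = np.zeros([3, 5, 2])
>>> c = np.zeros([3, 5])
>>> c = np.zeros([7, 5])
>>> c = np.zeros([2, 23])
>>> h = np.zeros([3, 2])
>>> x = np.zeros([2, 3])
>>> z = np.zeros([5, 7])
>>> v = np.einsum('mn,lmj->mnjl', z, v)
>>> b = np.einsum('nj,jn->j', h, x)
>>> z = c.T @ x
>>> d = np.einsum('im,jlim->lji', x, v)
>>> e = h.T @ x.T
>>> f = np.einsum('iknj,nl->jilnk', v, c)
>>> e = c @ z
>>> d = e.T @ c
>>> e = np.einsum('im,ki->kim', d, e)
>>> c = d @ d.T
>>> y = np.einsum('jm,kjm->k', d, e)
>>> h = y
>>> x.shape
(2, 3)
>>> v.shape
(5, 7, 2, 3)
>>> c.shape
(3, 3)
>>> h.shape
(2,)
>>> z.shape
(23, 3)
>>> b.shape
(2,)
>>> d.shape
(3, 23)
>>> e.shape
(2, 3, 23)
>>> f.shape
(3, 5, 23, 2, 7)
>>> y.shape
(2,)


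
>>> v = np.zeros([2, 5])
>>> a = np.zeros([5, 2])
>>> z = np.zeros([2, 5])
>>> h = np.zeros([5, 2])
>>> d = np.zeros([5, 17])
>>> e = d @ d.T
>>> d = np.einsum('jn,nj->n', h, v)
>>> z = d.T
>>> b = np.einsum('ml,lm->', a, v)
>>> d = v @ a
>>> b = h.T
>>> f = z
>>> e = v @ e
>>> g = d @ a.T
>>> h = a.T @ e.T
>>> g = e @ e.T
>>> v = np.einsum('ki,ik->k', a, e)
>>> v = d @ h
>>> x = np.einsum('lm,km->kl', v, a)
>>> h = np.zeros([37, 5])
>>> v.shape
(2, 2)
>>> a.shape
(5, 2)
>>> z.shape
(2,)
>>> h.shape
(37, 5)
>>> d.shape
(2, 2)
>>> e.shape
(2, 5)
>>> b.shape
(2, 5)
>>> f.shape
(2,)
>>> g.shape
(2, 2)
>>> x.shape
(5, 2)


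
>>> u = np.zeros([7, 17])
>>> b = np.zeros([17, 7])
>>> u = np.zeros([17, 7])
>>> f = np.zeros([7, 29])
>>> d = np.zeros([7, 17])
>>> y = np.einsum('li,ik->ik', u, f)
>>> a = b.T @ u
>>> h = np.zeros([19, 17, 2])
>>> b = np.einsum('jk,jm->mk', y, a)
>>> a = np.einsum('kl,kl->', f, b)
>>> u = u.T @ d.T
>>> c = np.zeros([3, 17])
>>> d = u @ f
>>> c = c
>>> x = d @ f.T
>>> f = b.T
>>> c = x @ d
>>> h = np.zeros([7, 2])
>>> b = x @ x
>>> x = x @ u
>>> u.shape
(7, 7)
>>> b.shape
(7, 7)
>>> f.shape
(29, 7)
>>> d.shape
(7, 29)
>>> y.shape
(7, 29)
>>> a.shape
()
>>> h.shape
(7, 2)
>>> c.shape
(7, 29)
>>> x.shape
(7, 7)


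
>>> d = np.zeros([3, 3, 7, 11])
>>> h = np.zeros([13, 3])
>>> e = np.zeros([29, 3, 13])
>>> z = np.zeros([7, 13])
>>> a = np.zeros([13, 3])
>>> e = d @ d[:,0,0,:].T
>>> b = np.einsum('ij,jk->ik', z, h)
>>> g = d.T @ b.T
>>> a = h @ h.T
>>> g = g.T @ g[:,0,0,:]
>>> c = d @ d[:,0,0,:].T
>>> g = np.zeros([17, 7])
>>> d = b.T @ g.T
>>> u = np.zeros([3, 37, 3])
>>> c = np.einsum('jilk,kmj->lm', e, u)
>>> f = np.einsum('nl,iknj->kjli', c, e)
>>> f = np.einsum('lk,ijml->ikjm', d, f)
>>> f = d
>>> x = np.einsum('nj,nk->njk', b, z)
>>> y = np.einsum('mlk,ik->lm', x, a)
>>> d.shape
(3, 17)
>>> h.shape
(13, 3)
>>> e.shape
(3, 3, 7, 3)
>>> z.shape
(7, 13)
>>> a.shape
(13, 13)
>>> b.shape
(7, 3)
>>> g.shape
(17, 7)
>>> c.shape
(7, 37)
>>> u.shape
(3, 37, 3)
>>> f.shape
(3, 17)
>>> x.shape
(7, 3, 13)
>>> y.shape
(3, 7)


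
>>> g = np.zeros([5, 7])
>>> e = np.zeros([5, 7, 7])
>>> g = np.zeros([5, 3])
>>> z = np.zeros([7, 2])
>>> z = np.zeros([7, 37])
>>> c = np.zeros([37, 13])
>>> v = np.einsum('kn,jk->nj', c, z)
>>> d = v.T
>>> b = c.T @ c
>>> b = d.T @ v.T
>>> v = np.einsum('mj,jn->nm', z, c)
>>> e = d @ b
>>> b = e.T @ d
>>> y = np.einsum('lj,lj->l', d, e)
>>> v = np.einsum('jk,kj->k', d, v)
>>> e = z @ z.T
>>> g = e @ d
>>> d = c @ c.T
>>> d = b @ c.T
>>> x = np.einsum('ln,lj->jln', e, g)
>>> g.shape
(7, 13)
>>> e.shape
(7, 7)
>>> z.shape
(7, 37)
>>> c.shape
(37, 13)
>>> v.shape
(13,)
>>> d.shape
(13, 37)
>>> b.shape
(13, 13)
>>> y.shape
(7,)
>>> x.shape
(13, 7, 7)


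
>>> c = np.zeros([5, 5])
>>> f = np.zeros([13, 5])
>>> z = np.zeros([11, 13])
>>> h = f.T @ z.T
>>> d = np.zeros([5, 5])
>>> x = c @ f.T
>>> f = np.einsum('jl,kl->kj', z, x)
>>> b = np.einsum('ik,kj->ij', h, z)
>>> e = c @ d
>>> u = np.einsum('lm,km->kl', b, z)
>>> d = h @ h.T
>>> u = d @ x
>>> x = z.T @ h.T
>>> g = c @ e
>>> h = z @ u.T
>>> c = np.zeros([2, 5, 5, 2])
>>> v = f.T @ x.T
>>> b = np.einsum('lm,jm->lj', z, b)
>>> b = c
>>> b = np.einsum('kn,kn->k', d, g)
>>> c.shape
(2, 5, 5, 2)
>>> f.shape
(5, 11)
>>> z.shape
(11, 13)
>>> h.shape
(11, 5)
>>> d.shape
(5, 5)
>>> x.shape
(13, 5)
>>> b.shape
(5,)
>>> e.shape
(5, 5)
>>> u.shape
(5, 13)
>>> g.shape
(5, 5)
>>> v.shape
(11, 13)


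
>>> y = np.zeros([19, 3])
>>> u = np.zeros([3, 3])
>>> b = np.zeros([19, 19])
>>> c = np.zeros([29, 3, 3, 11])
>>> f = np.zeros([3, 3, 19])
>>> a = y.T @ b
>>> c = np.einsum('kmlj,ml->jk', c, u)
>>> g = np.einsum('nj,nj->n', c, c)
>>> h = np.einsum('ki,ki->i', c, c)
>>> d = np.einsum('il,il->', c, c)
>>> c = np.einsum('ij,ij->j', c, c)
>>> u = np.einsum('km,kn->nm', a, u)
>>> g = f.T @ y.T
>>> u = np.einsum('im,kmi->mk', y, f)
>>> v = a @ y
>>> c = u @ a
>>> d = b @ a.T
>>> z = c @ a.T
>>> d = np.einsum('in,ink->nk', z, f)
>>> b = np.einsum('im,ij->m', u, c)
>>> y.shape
(19, 3)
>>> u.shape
(3, 3)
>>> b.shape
(3,)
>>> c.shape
(3, 19)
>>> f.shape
(3, 3, 19)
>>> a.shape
(3, 19)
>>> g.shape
(19, 3, 19)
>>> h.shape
(29,)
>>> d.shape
(3, 19)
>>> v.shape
(3, 3)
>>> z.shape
(3, 3)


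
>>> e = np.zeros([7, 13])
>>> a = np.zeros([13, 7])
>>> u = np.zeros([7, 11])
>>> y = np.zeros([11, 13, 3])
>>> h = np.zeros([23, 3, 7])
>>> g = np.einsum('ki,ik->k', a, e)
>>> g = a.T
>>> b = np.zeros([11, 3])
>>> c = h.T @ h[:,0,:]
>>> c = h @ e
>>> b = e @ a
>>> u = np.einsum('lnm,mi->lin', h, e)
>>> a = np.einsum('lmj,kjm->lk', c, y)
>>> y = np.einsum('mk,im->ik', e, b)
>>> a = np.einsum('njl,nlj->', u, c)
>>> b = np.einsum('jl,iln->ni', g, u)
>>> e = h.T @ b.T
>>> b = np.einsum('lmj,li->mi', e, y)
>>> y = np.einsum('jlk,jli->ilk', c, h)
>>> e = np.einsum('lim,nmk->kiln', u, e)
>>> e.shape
(3, 13, 23, 7)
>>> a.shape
()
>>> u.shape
(23, 13, 3)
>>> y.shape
(7, 3, 13)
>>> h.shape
(23, 3, 7)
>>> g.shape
(7, 13)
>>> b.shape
(3, 13)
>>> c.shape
(23, 3, 13)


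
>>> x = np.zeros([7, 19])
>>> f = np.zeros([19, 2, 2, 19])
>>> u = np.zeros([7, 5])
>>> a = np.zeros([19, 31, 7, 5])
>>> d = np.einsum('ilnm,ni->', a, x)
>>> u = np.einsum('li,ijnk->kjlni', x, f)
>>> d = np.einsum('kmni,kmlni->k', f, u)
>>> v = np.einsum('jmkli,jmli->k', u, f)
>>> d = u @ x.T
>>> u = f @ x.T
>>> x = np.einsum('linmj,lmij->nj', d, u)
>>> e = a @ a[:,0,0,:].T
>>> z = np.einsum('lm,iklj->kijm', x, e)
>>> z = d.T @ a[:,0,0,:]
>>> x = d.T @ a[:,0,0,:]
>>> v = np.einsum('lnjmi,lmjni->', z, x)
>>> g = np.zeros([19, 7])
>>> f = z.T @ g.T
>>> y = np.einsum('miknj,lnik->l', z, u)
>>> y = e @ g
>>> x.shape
(7, 2, 7, 2, 5)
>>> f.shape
(5, 2, 7, 2, 19)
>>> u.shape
(19, 2, 2, 7)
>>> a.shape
(19, 31, 7, 5)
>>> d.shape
(19, 2, 7, 2, 7)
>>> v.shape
()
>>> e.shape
(19, 31, 7, 19)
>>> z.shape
(7, 2, 7, 2, 5)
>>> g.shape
(19, 7)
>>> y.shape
(19, 31, 7, 7)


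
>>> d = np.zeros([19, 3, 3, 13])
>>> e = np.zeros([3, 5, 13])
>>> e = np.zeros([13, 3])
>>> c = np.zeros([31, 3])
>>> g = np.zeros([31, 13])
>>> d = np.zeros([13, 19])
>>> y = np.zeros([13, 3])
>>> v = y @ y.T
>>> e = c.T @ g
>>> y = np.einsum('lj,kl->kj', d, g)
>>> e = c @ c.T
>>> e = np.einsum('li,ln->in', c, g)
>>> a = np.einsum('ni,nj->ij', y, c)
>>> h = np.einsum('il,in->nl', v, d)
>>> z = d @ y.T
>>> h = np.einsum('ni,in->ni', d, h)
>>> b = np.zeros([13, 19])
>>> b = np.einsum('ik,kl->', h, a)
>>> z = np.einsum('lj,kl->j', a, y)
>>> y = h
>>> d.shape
(13, 19)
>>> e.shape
(3, 13)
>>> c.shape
(31, 3)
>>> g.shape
(31, 13)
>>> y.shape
(13, 19)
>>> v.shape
(13, 13)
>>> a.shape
(19, 3)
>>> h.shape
(13, 19)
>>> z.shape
(3,)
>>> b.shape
()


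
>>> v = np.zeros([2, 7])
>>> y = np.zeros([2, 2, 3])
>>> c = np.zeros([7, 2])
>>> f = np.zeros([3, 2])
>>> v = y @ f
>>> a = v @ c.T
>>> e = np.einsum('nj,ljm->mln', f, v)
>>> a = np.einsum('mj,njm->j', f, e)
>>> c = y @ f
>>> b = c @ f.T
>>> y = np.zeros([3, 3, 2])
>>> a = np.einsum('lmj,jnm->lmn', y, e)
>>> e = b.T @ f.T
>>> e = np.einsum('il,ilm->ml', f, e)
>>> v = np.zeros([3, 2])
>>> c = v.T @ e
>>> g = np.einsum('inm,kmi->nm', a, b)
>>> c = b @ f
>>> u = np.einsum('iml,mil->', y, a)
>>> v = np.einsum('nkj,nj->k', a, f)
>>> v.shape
(3,)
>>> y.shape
(3, 3, 2)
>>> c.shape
(2, 2, 2)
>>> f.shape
(3, 2)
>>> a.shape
(3, 3, 2)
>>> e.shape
(3, 2)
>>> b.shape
(2, 2, 3)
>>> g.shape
(3, 2)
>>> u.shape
()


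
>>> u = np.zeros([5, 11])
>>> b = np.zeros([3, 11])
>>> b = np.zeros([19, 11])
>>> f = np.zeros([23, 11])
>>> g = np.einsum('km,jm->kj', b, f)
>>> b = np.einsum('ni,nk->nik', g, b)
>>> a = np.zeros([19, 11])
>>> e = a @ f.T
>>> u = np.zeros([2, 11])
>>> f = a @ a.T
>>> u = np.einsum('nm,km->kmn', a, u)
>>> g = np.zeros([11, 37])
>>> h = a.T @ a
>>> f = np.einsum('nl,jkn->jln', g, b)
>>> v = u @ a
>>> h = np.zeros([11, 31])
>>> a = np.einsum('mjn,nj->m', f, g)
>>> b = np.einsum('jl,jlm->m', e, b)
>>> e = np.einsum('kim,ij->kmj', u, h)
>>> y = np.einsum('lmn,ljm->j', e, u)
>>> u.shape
(2, 11, 19)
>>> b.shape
(11,)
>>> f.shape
(19, 37, 11)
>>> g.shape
(11, 37)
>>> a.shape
(19,)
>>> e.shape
(2, 19, 31)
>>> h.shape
(11, 31)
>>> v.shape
(2, 11, 11)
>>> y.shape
(11,)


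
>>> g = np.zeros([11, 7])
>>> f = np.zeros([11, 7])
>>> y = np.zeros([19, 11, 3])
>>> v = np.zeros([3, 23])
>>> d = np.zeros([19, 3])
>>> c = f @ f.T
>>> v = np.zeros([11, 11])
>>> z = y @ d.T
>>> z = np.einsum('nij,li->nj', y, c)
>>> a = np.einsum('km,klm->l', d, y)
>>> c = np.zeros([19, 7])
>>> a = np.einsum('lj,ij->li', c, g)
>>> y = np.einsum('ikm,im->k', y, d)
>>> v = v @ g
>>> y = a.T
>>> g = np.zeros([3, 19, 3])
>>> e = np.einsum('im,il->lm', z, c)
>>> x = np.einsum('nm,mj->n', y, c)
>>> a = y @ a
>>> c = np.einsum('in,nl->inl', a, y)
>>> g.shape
(3, 19, 3)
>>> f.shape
(11, 7)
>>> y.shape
(11, 19)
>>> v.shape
(11, 7)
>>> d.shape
(19, 3)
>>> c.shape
(11, 11, 19)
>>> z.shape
(19, 3)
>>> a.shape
(11, 11)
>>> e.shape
(7, 3)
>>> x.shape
(11,)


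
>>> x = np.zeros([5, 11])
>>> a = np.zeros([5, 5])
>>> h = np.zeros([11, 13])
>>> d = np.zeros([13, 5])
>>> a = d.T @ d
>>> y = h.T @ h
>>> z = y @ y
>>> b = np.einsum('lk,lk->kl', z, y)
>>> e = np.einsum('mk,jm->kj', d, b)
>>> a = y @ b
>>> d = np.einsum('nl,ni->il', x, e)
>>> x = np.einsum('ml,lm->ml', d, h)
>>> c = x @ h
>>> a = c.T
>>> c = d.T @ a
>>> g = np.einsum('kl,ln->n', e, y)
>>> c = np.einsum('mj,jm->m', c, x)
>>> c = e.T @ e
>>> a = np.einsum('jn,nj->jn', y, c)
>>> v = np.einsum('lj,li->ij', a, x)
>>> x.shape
(13, 11)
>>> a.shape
(13, 13)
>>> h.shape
(11, 13)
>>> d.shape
(13, 11)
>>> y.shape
(13, 13)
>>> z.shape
(13, 13)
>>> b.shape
(13, 13)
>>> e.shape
(5, 13)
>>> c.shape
(13, 13)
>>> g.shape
(13,)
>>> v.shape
(11, 13)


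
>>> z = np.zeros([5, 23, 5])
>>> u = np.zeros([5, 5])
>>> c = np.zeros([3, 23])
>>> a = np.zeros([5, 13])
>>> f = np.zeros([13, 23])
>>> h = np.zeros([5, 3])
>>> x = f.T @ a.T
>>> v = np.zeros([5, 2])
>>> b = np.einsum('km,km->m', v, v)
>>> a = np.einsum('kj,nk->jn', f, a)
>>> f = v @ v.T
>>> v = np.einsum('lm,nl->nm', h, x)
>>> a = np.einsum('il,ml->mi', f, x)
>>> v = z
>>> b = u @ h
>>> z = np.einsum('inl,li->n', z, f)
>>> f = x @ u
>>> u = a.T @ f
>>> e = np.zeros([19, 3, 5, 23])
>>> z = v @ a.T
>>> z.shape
(5, 23, 23)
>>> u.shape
(5, 5)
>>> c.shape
(3, 23)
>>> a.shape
(23, 5)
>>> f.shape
(23, 5)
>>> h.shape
(5, 3)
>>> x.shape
(23, 5)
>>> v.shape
(5, 23, 5)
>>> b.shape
(5, 3)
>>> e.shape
(19, 3, 5, 23)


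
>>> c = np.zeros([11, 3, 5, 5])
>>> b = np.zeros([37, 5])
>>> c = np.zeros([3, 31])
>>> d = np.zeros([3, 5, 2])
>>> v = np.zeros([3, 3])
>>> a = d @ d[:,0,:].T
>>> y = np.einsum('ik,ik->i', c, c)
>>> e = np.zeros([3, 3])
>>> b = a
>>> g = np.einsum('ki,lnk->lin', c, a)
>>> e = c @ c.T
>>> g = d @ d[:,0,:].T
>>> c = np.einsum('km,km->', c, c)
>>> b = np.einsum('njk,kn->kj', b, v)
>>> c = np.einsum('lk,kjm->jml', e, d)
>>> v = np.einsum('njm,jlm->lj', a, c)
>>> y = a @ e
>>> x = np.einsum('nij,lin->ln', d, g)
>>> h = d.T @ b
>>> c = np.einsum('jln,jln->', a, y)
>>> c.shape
()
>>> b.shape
(3, 5)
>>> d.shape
(3, 5, 2)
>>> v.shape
(2, 5)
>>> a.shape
(3, 5, 3)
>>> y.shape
(3, 5, 3)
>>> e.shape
(3, 3)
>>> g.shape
(3, 5, 3)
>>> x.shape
(3, 3)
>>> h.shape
(2, 5, 5)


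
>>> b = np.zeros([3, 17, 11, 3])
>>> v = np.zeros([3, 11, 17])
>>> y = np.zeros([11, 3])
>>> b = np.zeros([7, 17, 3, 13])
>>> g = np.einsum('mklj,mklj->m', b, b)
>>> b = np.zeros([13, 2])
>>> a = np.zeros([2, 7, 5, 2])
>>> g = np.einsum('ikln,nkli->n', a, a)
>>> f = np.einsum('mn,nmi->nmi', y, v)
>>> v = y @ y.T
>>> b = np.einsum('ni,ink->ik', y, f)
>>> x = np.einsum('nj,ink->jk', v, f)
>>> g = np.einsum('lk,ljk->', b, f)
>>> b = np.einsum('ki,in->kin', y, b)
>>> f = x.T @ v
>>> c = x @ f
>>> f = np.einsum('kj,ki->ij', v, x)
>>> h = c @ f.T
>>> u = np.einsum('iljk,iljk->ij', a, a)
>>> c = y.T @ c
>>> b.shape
(11, 3, 17)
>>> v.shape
(11, 11)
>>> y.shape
(11, 3)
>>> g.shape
()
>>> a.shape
(2, 7, 5, 2)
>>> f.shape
(17, 11)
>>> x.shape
(11, 17)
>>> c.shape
(3, 11)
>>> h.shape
(11, 17)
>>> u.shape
(2, 5)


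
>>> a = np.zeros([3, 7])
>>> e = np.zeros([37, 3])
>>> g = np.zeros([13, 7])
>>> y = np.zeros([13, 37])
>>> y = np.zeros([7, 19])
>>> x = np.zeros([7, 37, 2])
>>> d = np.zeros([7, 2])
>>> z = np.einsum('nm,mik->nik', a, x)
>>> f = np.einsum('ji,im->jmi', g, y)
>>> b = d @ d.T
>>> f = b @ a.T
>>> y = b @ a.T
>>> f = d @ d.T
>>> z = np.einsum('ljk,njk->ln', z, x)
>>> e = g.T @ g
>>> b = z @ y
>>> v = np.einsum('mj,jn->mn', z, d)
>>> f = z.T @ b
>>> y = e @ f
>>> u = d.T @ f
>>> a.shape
(3, 7)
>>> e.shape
(7, 7)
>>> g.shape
(13, 7)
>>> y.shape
(7, 3)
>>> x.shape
(7, 37, 2)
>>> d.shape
(7, 2)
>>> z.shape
(3, 7)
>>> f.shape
(7, 3)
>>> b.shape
(3, 3)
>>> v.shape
(3, 2)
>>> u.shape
(2, 3)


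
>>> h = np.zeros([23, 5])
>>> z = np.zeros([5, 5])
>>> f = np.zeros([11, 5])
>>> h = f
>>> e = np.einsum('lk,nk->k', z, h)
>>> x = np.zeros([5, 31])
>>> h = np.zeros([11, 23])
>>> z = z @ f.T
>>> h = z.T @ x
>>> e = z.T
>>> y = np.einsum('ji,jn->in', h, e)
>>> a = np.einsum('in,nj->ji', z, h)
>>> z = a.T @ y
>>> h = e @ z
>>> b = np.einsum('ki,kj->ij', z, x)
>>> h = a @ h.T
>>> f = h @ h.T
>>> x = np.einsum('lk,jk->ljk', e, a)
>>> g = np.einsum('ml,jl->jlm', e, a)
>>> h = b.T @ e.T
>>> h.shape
(31, 11)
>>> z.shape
(5, 5)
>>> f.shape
(31, 31)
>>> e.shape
(11, 5)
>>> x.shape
(11, 31, 5)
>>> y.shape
(31, 5)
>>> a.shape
(31, 5)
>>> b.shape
(5, 31)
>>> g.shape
(31, 5, 11)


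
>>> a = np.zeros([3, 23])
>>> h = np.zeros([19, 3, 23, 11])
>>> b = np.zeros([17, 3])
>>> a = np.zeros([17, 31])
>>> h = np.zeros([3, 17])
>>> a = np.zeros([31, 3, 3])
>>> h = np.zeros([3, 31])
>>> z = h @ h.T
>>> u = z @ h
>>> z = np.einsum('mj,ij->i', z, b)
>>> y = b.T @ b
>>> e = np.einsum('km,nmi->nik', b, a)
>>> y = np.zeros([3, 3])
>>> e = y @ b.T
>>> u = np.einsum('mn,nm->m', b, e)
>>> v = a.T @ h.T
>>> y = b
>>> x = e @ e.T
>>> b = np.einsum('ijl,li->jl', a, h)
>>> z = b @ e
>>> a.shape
(31, 3, 3)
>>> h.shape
(3, 31)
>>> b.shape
(3, 3)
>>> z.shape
(3, 17)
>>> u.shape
(17,)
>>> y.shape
(17, 3)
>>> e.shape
(3, 17)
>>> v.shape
(3, 3, 3)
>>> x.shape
(3, 3)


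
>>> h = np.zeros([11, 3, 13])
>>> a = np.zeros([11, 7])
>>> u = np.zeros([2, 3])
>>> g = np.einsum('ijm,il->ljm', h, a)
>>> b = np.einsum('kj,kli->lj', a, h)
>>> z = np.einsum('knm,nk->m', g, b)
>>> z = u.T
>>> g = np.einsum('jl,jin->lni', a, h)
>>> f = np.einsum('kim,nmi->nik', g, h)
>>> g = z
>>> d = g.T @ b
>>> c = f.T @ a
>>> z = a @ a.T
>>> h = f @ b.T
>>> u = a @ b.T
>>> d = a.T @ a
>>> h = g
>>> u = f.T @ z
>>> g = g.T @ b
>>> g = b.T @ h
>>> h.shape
(3, 2)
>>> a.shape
(11, 7)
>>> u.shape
(7, 13, 11)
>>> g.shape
(7, 2)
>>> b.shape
(3, 7)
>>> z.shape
(11, 11)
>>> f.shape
(11, 13, 7)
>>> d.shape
(7, 7)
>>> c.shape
(7, 13, 7)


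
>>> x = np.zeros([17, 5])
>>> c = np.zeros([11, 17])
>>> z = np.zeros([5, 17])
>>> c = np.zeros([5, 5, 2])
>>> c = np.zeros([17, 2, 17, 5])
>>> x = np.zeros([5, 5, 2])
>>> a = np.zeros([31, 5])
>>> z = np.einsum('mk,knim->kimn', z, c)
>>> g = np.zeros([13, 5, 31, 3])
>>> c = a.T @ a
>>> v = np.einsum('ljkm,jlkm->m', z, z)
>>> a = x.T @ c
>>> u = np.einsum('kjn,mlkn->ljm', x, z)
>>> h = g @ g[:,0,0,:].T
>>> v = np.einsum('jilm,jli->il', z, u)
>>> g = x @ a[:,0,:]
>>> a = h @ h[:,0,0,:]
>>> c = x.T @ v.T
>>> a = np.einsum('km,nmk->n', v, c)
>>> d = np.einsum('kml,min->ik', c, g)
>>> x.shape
(5, 5, 2)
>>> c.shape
(2, 5, 17)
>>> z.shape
(17, 17, 5, 2)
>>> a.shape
(2,)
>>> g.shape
(5, 5, 5)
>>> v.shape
(17, 5)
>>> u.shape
(17, 5, 17)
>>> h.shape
(13, 5, 31, 13)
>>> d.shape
(5, 2)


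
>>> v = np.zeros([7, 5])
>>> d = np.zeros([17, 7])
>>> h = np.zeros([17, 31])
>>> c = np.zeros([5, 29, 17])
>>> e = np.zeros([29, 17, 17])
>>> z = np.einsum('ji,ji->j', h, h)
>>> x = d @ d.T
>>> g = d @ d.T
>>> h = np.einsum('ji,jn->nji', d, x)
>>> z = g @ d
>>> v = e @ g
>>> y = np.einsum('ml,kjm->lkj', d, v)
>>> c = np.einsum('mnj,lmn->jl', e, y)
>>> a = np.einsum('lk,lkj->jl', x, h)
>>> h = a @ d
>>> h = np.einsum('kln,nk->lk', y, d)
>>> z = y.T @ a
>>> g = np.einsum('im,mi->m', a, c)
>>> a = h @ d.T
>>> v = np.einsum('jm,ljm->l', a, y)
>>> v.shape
(7,)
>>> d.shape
(17, 7)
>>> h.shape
(29, 7)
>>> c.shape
(17, 7)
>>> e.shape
(29, 17, 17)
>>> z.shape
(17, 29, 17)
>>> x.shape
(17, 17)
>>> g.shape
(17,)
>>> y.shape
(7, 29, 17)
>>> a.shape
(29, 17)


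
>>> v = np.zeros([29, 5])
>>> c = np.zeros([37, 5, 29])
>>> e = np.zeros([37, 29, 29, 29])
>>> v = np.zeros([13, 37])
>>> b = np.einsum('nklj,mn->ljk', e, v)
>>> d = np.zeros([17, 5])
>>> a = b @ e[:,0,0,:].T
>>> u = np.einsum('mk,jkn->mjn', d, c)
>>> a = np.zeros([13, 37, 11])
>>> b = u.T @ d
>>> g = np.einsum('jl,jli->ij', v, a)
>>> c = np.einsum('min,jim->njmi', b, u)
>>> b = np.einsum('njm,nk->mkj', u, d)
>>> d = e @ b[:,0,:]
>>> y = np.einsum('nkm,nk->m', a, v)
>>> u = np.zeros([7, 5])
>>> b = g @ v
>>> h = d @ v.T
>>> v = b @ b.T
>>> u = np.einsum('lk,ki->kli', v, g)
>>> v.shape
(11, 11)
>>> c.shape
(5, 17, 29, 37)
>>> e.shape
(37, 29, 29, 29)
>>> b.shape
(11, 37)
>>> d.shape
(37, 29, 29, 37)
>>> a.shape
(13, 37, 11)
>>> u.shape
(11, 11, 13)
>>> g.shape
(11, 13)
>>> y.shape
(11,)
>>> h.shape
(37, 29, 29, 13)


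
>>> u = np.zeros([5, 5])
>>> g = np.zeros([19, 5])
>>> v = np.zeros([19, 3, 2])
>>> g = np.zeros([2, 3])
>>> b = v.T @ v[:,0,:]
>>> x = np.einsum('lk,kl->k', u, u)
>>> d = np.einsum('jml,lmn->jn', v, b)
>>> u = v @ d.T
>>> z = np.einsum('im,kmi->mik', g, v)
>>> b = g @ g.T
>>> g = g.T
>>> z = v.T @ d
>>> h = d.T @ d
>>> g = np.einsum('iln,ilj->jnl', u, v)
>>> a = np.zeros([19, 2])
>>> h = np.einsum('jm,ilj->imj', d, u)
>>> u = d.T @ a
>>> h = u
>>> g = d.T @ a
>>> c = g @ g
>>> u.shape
(2, 2)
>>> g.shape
(2, 2)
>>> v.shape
(19, 3, 2)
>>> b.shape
(2, 2)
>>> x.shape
(5,)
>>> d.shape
(19, 2)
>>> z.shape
(2, 3, 2)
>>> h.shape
(2, 2)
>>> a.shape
(19, 2)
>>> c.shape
(2, 2)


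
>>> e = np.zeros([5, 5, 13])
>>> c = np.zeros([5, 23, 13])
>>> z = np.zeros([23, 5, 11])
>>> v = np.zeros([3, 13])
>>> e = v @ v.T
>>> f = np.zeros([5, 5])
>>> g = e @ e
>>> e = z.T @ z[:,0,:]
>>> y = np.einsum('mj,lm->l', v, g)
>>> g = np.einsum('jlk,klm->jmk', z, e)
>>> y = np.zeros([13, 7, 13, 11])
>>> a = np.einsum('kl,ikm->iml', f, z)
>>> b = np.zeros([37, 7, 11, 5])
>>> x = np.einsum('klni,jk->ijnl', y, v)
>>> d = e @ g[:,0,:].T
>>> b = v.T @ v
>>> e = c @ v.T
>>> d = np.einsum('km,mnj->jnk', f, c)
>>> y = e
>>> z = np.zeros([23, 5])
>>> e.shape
(5, 23, 3)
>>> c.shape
(5, 23, 13)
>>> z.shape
(23, 5)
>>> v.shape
(3, 13)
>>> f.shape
(5, 5)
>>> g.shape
(23, 11, 11)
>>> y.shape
(5, 23, 3)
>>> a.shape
(23, 11, 5)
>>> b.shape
(13, 13)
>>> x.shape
(11, 3, 13, 7)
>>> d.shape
(13, 23, 5)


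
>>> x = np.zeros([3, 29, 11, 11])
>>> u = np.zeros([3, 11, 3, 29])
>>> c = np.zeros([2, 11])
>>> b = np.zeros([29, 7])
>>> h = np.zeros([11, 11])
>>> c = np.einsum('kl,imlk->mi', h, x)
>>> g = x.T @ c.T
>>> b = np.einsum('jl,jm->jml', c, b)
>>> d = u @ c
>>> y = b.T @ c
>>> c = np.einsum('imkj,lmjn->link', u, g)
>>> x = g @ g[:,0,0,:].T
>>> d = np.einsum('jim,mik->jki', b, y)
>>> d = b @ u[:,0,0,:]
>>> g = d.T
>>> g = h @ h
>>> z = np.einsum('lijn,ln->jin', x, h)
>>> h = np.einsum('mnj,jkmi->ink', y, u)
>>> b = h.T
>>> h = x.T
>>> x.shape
(11, 11, 29, 11)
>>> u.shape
(3, 11, 3, 29)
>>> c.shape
(11, 3, 29, 3)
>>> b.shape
(11, 7, 29)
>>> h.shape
(11, 29, 11, 11)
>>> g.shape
(11, 11)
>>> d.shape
(29, 7, 29)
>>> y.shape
(3, 7, 3)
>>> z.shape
(29, 11, 11)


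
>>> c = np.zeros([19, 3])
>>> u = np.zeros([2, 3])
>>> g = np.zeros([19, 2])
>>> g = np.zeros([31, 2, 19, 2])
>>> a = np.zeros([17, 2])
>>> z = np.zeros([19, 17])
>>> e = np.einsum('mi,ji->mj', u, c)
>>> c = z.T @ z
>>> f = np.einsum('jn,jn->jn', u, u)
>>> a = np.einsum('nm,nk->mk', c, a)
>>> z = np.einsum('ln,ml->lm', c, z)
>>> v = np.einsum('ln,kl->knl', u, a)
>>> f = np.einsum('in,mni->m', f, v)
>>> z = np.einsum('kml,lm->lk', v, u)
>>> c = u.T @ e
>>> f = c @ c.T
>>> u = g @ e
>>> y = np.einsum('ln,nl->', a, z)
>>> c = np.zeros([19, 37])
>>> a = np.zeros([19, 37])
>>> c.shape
(19, 37)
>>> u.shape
(31, 2, 19, 19)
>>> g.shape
(31, 2, 19, 2)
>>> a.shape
(19, 37)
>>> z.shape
(2, 17)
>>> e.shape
(2, 19)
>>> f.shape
(3, 3)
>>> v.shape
(17, 3, 2)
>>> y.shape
()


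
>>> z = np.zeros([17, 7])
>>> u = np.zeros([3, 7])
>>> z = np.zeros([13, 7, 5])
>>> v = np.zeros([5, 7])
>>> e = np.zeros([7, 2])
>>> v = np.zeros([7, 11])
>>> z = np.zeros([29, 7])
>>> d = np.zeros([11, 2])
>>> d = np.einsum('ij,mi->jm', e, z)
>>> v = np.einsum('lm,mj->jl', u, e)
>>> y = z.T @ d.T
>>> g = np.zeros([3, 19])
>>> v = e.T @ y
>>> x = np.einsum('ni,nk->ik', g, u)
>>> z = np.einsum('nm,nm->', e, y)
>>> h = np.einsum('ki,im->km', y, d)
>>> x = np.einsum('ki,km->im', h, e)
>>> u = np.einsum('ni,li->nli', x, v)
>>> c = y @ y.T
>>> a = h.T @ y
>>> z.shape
()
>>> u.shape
(29, 2, 2)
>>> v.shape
(2, 2)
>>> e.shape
(7, 2)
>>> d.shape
(2, 29)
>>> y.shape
(7, 2)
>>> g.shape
(3, 19)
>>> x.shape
(29, 2)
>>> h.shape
(7, 29)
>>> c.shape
(7, 7)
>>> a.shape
(29, 2)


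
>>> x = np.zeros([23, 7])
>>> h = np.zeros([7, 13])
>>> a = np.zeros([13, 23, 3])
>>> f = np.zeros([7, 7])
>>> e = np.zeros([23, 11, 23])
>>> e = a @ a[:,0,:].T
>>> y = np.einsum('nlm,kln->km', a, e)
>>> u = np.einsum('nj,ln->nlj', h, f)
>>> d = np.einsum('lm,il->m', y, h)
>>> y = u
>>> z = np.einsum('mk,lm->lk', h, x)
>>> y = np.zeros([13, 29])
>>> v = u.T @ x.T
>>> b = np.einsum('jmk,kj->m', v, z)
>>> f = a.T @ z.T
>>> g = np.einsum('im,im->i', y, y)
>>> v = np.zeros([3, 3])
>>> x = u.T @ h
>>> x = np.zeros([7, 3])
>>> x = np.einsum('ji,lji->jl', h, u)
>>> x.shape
(7, 7)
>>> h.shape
(7, 13)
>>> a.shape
(13, 23, 3)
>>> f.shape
(3, 23, 23)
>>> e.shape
(13, 23, 13)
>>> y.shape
(13, 29)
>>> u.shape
(7, 7, 13)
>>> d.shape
(3,)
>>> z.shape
(23, 13)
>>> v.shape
(3, 3)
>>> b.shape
(7,)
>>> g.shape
(13,)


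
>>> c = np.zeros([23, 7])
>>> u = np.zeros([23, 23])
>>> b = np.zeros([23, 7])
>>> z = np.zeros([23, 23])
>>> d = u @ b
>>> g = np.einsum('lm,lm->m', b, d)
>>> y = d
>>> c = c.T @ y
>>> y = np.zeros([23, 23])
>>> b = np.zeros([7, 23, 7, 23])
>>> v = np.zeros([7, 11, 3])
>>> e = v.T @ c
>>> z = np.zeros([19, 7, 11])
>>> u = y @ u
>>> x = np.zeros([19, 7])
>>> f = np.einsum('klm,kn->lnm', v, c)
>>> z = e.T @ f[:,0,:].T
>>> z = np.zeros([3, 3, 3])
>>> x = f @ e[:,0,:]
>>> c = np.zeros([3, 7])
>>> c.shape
(3, 7)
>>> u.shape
(23, 23)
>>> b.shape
(7, 23, 7, 23)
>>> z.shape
(3, 3, 3)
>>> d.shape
(23, 7)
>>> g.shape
(7,)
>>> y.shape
(23, 23)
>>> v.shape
(7, 11, 3)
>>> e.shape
(3, 11, 7)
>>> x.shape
(11, 7, 7)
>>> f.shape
(11, 7, 3)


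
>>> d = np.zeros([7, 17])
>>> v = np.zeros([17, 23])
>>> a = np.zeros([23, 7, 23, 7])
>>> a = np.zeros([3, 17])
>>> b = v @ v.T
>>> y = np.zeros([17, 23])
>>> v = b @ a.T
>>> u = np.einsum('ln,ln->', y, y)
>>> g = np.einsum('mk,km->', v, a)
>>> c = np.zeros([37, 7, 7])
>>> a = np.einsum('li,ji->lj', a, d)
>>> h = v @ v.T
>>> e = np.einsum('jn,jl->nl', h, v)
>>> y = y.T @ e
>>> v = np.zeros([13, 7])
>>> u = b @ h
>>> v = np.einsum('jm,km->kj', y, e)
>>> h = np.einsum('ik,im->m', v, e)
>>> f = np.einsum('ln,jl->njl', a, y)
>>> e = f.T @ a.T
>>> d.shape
(7, 17)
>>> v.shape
(17, 23)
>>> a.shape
(3, 7)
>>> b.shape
(17, 17)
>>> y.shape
(23, 3)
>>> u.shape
(17, 17)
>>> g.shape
()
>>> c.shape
(37, 7, 7)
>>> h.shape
(3,)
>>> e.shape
(3, 23, 3)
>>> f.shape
(7, 23, 3)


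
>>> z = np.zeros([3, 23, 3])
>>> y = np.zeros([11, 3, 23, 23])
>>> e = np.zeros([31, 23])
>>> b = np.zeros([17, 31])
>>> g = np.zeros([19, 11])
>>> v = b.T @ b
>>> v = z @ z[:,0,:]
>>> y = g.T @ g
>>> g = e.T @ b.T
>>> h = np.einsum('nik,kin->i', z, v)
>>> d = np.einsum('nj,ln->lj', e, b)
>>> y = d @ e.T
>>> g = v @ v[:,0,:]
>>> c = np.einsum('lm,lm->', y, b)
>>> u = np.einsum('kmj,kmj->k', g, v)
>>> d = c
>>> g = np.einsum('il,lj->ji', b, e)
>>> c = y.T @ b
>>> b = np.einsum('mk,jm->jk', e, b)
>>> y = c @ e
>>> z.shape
(3, 23, 3)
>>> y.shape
(31, 23)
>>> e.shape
(31, 23)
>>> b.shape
(17, 23)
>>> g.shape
(23, 17)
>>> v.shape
(3, 23, 3)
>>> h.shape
(23,)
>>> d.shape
()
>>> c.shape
(31, 31)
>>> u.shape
(3,)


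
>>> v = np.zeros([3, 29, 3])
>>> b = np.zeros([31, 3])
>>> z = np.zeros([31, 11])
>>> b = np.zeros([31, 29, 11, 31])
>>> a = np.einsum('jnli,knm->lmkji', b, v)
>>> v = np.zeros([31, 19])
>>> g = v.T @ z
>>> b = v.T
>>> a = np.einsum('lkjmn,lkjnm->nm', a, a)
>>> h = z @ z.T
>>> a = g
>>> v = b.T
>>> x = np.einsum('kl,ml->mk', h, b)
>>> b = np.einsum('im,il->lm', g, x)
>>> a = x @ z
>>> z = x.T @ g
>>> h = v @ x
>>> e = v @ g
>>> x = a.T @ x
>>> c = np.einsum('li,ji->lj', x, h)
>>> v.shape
(31, 19)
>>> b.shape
(31, 11)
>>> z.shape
(31, 11)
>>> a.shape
(19, 11)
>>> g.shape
(19, 11)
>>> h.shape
(31, 31)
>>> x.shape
(11, 31)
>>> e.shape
(31, 11)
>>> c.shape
(11, 31)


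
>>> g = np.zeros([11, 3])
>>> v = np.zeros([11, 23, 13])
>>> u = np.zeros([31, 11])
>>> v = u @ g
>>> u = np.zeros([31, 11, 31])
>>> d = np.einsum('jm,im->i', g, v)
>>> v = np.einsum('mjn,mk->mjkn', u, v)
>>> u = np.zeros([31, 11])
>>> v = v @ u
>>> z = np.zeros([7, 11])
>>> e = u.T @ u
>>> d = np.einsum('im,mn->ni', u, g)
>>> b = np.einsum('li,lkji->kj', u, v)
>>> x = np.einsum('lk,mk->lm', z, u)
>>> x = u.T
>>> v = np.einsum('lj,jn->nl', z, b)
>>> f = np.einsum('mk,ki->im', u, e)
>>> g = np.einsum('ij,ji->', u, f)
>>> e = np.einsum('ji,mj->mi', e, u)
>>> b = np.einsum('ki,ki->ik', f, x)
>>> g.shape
()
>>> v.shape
(3, 7)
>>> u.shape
(31, 11)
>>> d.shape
(3, 31)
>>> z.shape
(7, 11)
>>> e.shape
(31, 11)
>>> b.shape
(31, 11)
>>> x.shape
(11, 31)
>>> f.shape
(11, 31)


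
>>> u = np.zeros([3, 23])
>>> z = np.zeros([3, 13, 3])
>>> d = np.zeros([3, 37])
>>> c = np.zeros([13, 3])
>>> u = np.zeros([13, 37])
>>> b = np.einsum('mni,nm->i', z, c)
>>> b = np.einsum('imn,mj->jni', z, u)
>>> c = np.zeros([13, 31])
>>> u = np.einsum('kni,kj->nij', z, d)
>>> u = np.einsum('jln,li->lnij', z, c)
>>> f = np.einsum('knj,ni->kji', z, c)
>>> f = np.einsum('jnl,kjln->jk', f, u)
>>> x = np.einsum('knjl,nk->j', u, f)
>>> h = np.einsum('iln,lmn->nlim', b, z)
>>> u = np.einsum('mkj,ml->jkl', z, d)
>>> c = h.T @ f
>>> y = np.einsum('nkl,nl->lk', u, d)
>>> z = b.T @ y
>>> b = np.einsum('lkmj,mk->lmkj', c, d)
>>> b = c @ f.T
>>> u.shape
(3, 13, 37)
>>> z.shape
(3, 3, 13)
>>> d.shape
(3, 37)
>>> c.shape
(13, 37, 3, 13)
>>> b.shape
(13, 37, 3, 3)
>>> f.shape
(3, 13)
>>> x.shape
(31,)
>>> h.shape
(3, 3, 37, 13)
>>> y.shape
(37, 13)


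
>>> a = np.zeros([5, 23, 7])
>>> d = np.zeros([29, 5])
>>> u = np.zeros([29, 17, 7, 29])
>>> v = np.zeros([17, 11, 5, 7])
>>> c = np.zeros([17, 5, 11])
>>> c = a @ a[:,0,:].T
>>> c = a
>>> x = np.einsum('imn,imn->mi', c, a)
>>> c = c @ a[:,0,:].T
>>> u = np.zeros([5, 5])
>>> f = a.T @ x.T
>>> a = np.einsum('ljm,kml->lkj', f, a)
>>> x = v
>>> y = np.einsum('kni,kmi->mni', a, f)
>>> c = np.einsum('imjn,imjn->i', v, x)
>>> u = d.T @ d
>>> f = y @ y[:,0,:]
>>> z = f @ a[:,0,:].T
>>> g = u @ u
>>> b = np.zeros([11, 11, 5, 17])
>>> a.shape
(7, 5, 23)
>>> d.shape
(29, 5)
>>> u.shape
(5, 5)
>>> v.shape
(17, 11, 5, 7)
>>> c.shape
(17,)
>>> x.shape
(17, 11, 5, 7)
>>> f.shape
(23, 5, 23)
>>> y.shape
(23, 5, 23)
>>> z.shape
(23, 5, 7)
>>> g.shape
(5, 5)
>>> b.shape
(11, 11, 5, 17)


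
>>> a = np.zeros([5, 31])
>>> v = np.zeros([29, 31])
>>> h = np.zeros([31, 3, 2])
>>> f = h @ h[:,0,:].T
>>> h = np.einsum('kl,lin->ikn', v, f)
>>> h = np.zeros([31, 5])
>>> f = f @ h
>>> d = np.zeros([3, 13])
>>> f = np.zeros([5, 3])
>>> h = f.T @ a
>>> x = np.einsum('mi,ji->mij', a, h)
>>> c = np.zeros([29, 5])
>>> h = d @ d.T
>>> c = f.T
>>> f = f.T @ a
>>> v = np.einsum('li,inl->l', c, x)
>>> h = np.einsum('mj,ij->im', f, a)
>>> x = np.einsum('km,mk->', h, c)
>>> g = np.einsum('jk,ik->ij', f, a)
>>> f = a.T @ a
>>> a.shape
(5, 31)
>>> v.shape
(3,)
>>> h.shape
(5, 3)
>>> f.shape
(31, 31)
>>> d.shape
(3, 13)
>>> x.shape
()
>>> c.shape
(3, 5)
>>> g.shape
(5, 3)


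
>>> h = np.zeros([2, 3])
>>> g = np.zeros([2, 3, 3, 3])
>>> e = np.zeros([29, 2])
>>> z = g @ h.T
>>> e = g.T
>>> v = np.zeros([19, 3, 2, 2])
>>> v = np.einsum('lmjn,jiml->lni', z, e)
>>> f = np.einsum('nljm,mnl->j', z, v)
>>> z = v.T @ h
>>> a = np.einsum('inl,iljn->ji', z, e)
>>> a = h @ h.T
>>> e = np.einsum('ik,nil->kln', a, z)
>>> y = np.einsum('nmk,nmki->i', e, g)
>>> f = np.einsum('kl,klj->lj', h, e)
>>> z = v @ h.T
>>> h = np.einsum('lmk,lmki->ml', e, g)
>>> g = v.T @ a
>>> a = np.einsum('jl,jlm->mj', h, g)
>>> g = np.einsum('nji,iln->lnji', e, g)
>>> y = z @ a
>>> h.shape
(3, 2)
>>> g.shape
(2, 2, 3, 3)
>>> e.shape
(2, 3, 3)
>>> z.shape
(2, 2, 2)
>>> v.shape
(2, 2, 3)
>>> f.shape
(3, 3)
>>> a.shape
(2, 3)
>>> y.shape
(2, 2, 3)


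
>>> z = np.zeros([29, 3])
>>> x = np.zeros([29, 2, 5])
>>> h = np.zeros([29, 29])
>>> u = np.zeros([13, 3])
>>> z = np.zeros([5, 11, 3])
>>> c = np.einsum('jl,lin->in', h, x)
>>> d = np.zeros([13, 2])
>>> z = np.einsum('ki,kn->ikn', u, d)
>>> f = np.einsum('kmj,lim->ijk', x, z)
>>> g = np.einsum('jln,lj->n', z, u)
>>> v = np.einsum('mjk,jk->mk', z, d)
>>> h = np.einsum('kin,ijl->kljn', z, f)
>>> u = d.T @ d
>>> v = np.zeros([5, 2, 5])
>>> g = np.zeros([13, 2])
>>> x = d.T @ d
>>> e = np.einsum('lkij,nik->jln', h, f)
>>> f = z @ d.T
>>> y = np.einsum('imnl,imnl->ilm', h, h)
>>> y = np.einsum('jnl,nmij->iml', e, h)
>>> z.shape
(3, 13, 2)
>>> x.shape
(2, 2)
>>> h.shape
(3, 29, 5, 2)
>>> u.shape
(2, 2)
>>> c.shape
(2, 5)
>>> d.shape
(13, 2)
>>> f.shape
(3, 13, 13)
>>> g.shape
(13, 2)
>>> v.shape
(5, 2, 5)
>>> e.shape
(2, 3, 13)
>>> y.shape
(5, 29, 13)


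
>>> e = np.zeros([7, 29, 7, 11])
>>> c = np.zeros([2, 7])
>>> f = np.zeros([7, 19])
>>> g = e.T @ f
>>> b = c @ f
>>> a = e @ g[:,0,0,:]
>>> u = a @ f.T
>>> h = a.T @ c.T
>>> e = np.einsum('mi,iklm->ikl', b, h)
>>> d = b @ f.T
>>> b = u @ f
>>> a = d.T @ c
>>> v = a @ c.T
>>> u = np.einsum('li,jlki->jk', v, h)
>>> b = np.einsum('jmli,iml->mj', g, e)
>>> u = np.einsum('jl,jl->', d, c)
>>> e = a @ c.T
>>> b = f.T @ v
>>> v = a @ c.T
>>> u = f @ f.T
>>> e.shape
(7, 2)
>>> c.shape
(2, 7)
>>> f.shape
(7, 19)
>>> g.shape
(11, 7, 29, 19)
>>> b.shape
(19, 2)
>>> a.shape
(7, 7)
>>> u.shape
(7, 7)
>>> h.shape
(19, 7, 29, 2)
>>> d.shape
(2, 7)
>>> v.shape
(7, 2)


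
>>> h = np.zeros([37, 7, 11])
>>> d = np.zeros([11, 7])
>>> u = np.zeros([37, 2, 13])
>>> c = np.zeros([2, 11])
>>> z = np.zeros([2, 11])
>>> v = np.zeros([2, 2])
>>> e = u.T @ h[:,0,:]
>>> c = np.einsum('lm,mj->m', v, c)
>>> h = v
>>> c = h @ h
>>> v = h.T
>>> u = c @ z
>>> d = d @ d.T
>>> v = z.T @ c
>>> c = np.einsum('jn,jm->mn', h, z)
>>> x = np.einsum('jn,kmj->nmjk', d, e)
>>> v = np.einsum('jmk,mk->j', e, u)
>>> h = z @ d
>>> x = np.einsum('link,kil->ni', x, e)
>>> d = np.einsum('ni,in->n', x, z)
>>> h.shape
(2, 11)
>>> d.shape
(11,)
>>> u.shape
(2, 11)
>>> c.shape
(11, 2)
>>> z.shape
(2, 11)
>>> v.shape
(13,)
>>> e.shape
(13, 2, 11)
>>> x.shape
(11, 2)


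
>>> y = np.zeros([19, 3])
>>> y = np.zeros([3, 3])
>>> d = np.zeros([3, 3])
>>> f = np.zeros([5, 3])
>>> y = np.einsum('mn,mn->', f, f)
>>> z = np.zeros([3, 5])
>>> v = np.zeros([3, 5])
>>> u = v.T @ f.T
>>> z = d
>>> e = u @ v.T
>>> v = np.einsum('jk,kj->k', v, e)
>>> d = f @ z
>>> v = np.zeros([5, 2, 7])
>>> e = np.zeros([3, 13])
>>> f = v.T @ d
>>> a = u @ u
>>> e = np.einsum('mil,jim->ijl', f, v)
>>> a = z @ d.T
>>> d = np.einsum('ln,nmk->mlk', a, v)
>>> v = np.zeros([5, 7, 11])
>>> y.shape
()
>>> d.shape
(2, 3, 7)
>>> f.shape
(7, 2, 3)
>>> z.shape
(3, 3)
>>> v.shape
(5, 7, 11)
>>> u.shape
(5, 5)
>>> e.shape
(2, 5, 3)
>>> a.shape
(3, 5)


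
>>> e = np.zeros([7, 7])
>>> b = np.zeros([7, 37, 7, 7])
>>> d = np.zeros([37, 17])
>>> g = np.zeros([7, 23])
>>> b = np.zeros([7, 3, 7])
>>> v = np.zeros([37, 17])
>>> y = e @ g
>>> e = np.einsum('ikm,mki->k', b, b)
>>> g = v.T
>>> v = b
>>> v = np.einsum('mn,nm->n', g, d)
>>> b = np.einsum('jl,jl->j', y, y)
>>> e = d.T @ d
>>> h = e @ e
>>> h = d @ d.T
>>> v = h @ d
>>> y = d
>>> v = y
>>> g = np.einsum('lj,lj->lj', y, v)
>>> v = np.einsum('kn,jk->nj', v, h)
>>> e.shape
(17, 17)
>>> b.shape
(7,)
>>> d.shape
(37, 17)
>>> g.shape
(37, 17)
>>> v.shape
(17, 37)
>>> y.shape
(37, 17)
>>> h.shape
(37, 37)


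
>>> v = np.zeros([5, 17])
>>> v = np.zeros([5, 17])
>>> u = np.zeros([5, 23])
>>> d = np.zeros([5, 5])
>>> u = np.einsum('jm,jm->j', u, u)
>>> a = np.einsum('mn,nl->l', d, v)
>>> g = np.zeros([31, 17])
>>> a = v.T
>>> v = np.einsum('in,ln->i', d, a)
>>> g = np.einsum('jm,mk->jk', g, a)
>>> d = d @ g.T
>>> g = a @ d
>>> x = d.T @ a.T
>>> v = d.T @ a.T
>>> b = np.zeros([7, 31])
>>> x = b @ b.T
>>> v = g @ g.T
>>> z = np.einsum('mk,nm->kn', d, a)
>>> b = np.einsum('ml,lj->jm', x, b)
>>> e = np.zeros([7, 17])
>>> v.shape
(17, 17)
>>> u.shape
(5,)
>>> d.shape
(5, 31)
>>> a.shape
(17, 5)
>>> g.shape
(17, 31)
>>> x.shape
(7, 7)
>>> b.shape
(31, 7)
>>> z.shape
(31, 17)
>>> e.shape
(7, 17)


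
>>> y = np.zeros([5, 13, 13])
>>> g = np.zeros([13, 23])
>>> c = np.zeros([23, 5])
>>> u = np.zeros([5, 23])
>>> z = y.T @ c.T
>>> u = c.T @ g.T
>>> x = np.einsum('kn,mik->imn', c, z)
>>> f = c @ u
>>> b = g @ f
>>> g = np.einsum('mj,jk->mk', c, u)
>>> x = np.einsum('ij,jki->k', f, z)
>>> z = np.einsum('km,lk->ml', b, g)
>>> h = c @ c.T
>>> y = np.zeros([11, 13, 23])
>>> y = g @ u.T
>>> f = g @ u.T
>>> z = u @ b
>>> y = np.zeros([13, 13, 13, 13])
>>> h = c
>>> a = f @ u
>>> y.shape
(13, 13, 13, 13)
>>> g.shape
(23, 13)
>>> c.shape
(23, 5)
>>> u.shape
(5, 13)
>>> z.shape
(5, 13)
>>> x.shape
(13,)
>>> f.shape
(23, 5)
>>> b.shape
(13, 13)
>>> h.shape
(23, 5)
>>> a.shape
(23, 13)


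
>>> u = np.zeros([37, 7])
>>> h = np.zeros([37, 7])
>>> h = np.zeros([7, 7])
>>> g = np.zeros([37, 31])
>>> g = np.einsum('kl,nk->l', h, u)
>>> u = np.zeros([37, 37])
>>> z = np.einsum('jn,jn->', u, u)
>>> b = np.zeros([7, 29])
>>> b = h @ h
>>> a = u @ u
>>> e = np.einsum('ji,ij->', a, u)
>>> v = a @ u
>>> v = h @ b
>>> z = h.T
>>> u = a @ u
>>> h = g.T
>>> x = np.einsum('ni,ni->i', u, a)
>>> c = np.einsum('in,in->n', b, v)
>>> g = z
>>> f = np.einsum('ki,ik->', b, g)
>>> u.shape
(37, 37)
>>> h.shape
(7,)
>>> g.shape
(7, 7)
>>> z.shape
(7, 7)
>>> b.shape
(7, 7)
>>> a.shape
(37, 37)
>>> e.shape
()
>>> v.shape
(7, 7)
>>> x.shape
(37,)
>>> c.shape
(7,)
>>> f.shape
()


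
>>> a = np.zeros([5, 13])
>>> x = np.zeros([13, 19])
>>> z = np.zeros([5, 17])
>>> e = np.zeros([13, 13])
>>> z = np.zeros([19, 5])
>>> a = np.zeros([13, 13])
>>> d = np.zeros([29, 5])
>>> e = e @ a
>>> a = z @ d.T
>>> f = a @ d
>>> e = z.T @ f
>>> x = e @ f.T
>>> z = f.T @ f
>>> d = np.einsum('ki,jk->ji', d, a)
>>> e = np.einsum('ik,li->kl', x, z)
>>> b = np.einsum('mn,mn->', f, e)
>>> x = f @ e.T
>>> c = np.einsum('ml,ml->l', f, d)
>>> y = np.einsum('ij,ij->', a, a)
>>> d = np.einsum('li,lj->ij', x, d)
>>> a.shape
(19, 29)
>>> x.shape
(19, 19)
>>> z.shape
(5, 5)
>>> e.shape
(19, 5)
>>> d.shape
(19, 5)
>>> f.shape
(19, 5)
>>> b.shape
()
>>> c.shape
(5,)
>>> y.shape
()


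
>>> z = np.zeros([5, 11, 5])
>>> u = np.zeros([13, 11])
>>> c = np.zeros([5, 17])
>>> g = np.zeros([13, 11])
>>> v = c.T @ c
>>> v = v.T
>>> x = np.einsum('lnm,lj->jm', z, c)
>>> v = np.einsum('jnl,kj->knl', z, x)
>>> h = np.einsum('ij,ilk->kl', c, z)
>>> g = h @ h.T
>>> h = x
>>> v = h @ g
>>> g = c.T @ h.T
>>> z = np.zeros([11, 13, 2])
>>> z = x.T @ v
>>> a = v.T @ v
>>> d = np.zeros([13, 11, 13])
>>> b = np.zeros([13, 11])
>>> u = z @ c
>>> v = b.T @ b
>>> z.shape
(5, 5)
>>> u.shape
(5, 17)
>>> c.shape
(5, 17)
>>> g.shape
(17, 17)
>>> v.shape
(11, 11)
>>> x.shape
(17, 5)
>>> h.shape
(17, 5)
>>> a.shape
(5, 5)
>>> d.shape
(13, 11, 13)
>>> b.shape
(13, 11)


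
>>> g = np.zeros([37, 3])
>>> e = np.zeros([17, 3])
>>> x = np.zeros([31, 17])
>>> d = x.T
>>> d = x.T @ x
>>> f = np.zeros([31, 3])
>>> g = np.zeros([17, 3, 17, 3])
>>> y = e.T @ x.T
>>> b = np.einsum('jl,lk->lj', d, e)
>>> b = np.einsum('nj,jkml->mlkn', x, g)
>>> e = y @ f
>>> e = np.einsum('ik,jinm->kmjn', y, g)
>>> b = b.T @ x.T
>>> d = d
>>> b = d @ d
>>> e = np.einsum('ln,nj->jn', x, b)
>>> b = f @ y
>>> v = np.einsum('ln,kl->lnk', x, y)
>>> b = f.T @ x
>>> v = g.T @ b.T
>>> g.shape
(17, 3, 17, 3)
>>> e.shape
(17, 17)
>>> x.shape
(31, 17)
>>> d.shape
(17, 17)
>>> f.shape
(31, 3)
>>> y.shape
(3, 31)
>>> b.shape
(3, 17)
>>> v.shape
(3, 17, 3, 3)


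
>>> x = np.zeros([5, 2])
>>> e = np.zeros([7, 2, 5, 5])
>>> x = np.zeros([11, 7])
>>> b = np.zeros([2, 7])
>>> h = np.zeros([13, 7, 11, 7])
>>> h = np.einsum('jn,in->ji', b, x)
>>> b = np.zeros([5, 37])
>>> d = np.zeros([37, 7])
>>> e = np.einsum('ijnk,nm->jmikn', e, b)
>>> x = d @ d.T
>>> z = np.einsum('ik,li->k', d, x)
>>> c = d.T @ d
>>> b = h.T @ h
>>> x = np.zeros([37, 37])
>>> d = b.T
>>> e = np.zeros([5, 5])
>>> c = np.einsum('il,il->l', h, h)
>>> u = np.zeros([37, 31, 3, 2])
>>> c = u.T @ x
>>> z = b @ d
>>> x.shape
(37, 37)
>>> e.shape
(5, 5)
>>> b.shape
(11, 11)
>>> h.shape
(2, 11)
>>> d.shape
(11, 11)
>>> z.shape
(11, 11)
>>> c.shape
(2, 3, 31, 37)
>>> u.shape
(37, 31, 3, 2)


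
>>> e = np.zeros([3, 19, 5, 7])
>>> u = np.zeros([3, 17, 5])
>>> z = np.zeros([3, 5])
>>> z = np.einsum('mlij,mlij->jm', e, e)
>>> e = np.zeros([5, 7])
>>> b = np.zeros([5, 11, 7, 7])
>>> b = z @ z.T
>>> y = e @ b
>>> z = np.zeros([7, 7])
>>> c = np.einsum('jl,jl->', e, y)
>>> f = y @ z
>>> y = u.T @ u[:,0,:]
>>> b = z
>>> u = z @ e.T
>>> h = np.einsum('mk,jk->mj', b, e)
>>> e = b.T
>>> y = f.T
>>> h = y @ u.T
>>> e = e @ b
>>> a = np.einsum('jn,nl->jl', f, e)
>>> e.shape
(7, 7)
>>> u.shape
(7, 5)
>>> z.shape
(7, 7)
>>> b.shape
(7, 7)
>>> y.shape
(7, 5)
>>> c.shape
()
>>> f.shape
(5, 7)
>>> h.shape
(7, 7)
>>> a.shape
(5, 7)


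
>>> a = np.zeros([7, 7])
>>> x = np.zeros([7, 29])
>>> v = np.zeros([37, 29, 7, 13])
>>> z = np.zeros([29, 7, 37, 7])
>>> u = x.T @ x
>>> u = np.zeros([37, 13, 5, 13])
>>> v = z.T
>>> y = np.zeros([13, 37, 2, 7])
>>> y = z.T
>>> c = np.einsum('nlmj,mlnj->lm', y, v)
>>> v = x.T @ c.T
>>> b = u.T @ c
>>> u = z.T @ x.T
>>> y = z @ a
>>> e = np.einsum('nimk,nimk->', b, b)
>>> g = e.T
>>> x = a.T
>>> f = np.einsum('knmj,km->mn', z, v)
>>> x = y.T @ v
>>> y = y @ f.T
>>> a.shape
(7, 7)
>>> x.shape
(7, 37, 7, 37)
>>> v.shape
(29, 37)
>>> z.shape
(29, 7, 37, 7)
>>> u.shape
(7, 37, 7, 7)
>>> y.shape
(29, 7, 37, 37)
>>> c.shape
(37, 7)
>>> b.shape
(13, 5, 13, 7)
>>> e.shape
()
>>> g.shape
()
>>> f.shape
(37, 7)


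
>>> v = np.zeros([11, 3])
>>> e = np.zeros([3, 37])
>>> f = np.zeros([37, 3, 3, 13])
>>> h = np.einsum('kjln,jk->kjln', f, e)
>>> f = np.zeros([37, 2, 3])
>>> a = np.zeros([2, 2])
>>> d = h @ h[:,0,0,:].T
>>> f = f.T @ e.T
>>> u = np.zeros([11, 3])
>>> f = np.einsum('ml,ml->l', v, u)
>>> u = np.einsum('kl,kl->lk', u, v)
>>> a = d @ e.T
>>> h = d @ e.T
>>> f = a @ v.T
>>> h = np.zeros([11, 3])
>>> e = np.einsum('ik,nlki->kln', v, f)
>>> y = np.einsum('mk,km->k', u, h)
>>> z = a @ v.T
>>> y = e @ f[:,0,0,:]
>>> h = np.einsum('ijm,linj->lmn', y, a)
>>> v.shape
(11, 3)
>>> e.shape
(3, 3, 37)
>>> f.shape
(37, 3, 3, 11)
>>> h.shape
(37, 11, 3)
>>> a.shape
(37, 3, 3, 3)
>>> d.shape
(37, 3, 3, 37)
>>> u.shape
(3, 11)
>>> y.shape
(3, 3, 11)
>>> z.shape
(37, 3, 3, 11)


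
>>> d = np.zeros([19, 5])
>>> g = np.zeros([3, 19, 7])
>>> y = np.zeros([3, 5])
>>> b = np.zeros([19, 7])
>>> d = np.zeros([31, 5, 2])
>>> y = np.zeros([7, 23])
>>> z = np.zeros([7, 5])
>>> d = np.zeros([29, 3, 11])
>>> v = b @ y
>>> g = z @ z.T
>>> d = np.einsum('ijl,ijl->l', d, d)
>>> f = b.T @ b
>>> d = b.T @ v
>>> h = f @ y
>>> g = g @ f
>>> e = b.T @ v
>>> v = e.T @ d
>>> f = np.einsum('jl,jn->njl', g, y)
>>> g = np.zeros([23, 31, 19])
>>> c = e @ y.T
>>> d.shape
(7, 23)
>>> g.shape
(23, 31, 19)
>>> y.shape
(7, 23)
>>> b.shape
(19, 7)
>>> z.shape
(7, 5)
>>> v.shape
(23, 23)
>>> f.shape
(23, 7, 7)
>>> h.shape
(7, 23)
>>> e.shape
(7, 23)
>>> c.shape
(7, 7)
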